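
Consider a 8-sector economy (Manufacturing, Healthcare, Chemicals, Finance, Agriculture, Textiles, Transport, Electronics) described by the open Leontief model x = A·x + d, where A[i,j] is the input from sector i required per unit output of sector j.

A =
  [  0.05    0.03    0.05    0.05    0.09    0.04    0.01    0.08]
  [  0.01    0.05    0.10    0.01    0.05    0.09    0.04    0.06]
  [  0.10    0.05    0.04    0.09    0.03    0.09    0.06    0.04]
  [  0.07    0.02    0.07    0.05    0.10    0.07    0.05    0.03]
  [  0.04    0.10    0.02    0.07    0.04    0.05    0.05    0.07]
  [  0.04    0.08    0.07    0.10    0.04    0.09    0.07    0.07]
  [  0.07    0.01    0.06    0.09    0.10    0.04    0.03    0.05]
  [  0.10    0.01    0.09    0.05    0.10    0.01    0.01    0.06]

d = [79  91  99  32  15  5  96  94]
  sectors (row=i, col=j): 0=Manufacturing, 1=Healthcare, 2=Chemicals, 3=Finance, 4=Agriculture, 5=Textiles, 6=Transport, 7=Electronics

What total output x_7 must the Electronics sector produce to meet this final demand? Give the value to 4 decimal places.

Form M = I − A:
  [  0.95   -0.03   -0.05   -0.05   -0.09   -0.04   -0.01   -0.08]
  [ -0.01    0.95   -0.10   -0.01   -0.05   -0.09   -0.04   -0.06]
  [ -0.10   -0.05    0.96   -0.09   -0.03   -0.09   -0.06   -0.04]
  [ -0.07   -0.02   -0.07    0.95   -0.10   -0.07   -0.05   -0.03]
  [ -0.04   -0.10   -0.02   -0.07    0.96   -0.05   -0.05   -0.07]
  [ -0.04   -0.08   -0.07   -0.10   -0.04    0.91   -0.07   -0.07]
  [ -0.07   -0.01   -0.06   -0.09   -0.10   -0.04    0.97   -0.05]
  [ -0.10   -0.01   -0.09   -0.05   -0.10   -0.01   -0.01    0.94]
Leontief inverse L = M⁻¹:
  [  1.0954    0.0648    0.0937    0.0963    0.1393    0.0820    0.0391    0.1230]
  [  0.0580    1.0874    0.1475    0.0628    0.0976    0.1393    0.0740    0.1042]
  [  0.1547    0.0901    1.0975    0.1496    0.0951    0.1463    0.0973    0.0935]
  [  0.1211    0.0618    0.1185    1.1075    0.1560    0.1216    0.0858    0.0799]
  [  0.0864    0.1348    0.0732    0.1179    1.0961    0.0985    0.0819    0.1161]
  [  0.1031    0.1254    0.1362    0.1669    0.1111    1.1547    0.1136    0.1282]
  [  0.1213    0.0487    0.1072    0.1438    0.1569    0.0883    1.0637    0.0974]
  [  0.1500    0.0466    0.1333    0.1000    0.1527    0.0544    0.0401    1.1060]
Total output x = L · d:
  x_0 = 1.0954·79 + 0.0648·91 + 0.0937·99 + 0.0963·32 + 0.1393·15 + 0.0820·5 + 0.0391·96 + 0.1230·94 = 122.6034
  x_1 = 0.0580·79 + 1.0874·91 + 0.1475·99 + 0.0628·32 + 0.0976·15 + 0.1393·5 + 0.0740·96 + 0.1042·94 = 139.1975
  x_2 = 0.1547·79 + 0.0901·91 + 1.0975·99 + 0.1496·32 + 0.0951·15 + 0.1463·5 + 0.0973·96 + 0.0935·94 = 154.1593
  x_3 = 0.1211·79 + 0.0618·91 + 0.1185·99 + 1.1075·32 + 0.1560·15 + 0.1216·5 + 0.0858·96 + 0.0799·94 = 81.0577
  x_4 = 0.0864·79 + 0.1348·91 + 0.0732·99 + 0.1179·32 + 1.0961·15 + 0.0985·5 + 0.0819·96 + 0.1161·94 = 65.8178
  x_5 = 0.1031·79 + 0.1254·91 + 0.1362·99 + 0.1669·32 + 0.1111·15 + 1.1547·5 + 0.1136·96 + 0.1282·94 = 68.7911
  x_6 = 0.1213·79 + 0.0487·91 + 0.1072·99 + 0.1438·32 + 0.1569·15 + 0.0883·5 + 1.0637·96 + 0.0974·94 = 143.2939
  x_7 = 0.1500·79 + 0.0466·91 + 0.1333·99 + 0.1000·32 + 0.1527·15 + 0.0544·5 + 0.0401·96 + 1.1060·94 = 142.8534

142.8534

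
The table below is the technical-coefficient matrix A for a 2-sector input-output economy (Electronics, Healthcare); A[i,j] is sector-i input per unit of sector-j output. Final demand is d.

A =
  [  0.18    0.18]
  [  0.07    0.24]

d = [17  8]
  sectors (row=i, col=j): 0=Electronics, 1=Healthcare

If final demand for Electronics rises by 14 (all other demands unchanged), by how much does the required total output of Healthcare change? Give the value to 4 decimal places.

Form M = I − A:
  [  0.82   -0.18]
  [ -0.07    0.76]
Leontief inverse L = M⁻¹:
  [  1.2447    0.2948]
  [  0.1146    1.3429]
Total output x = L · d:
  x_0 = 1.2447·17 + 0.2948·8 = 23.5179
  x_1 = 0.1146·17 + 1.3429·8 = 12.6924
Δx_1 = L[1,0] · Δd_0 = 0.1146 · 14 = 1.6050

1.6050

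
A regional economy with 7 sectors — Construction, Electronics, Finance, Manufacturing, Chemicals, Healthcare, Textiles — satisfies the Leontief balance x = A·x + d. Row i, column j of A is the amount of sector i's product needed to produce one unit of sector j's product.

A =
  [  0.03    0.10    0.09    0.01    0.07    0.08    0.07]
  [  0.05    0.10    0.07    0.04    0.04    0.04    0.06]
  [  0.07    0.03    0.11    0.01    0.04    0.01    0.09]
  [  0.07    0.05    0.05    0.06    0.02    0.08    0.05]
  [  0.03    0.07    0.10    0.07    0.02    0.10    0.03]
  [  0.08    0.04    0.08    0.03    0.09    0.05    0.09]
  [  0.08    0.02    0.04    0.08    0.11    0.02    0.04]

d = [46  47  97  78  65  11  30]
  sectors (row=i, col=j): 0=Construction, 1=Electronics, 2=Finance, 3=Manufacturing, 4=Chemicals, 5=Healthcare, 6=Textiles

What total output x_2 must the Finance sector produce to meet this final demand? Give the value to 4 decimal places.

Form M = I − A:
  [  0.97   -0.10   -0.09   -0.01   -0.07   -0.08   -0.07]
  [ -0.05    0.90   -0.07   -0.04   -0.04   -0.04   -0.06]
  [ -0.07   -0.03    0.89   -0.01   -0.04   -0.01   -0.09]
  [ -0.07   -0.05   -0.05    0.94   -0.02   -0.08   -0.05]
  [ -0.03   -0.07   -0.10   -0.07    0.98   -0.10   -0.03]
  [ -0.08   -0.04   -0.08   -0.03   -0.09    0.95   -0.09]
  [ -0.08   -0.02   -0.04   -0.08   -0.11   -0.02    0.96]
Leontief inverse L = M⁻¹:
  [  1.0750    0.1434    0.1508    0.0414    0.1136    0.1161    0.1181]
  [  0.0893    1.1404    0.1223    0.0676    0.0774    0.0728    0.1020]
  [  0.1052    0.0626    1.1587    0.0338    0.0758    0.0372    0.1278]
  [  0.1087    0.0873    0.0997    1.0855    0.0583    0.1134    0.0917]
  [  0.0741    0.1089    0.1560    0.0968    1.0595    0.1338    0.0775]
  [  0.1246    0.0841    0.1421    0.0630    0.1350    1.0906    0.1374]
  [  0.1160    0.0598    0.0925    0.1091    0.1433    0.0602    1.0783]
Total output x = L · d:
  x_0 = 1.0750·46 + 0.1434·47 + 0.1508·97 + 0.0414·78 + 0.1136·65 + 0.1161·11 + 0.1181·30 = 86.2428
  x_1 = 0.0893·46 + 1.1404·47 + 0.1223·97 + 0.0676·78 + 0.0774·65 + 0.0728·11 + 0.1020·30 = 83.7381
  x_2 = 0.1052·46 + 0.0626·47 + 1.1587·97 + 0.0338·78 + 0.0758·65 + 0.0372·11 + 0.1278·30 = 131.9843
  x_3 = 0.1087·46 + 0.0873·47 + 0.0997·97 + 1.0855·78 + 0.0583·65 + 0.1134·11 + 0.0917·30 = 111.2348
  x_4 = 0.0741·46 + 0.1089·47 + 0.1560·97 + 0.0968·78 + 1.0595·65 + 0.1338·11 + 0.0775·30 = 103.8777
  x_5 = 0.1246·46 + 0.0841·47 + 0.1421·97 + 0.0630·78 + 0.1350·65 + 1.0906·11 + 0.1374·30 = 53.2741
  x_6 = 0.1160·46 + 0.0598·47 + 0.0925·97 + 0.1091·78 + 0.1433·65 + 0.0602·11 + 1.0783·30 = 67.9629

131.9843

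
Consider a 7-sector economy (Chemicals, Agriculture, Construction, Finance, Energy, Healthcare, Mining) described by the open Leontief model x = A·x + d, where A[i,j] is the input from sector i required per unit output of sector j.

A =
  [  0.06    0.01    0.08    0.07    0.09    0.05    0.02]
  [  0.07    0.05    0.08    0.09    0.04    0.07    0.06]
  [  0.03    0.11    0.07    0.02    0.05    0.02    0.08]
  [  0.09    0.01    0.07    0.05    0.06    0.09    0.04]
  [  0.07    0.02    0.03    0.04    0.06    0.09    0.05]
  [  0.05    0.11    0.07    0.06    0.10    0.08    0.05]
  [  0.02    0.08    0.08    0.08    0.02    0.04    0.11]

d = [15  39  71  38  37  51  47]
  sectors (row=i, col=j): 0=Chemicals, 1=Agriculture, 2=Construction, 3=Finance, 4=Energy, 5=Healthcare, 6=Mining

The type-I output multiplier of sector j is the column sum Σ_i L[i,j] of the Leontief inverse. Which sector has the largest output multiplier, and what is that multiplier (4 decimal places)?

Form M = I − A:
  [  0.94   -0.01   -0.08   -0.07   -0.09   -0.05   -0.02]
  [ -0.07    0.95   -0.08   -0.09   -0.04   -0.07   -0.06]
  [ -0.03   -0.11    0.93   -0.02   -0.05   -0.02   -0.08]
  [ -0.09   -0.01   -0.07    0.95   -0.06   -0.09   -0.04]
  [ -0.07   -0.02   -0.03   -0.04    0.94   -0.09   -0.05]
  [ -0.05   -0.11   -0.07   -0.06   -0.10    0.92   -0.05]
  [ -0.02   -0.08   -0.08   -0.08   -0.02   -0.04    0.89]
Leontief inverse L = M⁻¹:
  [  1.0967    0.0447    0.1219    0.1036    0.1309    0.0910    0.0557]
  [  0.1140    1.0955    0.1352    0.1352    0.0883    0.1190    0.1063]
  [  0.0645    0.1494    1.1159    0.0600    0.0846    0.0586    0.1226]
  [  0.1285    0.0509    0.1177    1.0890    0.1062    0.1338    0.0793]
  [  0.1044    0.0557    0.0721    0.0762    1.1006    0.1303    0.0852]
  [  0.1011    0.1610    0.1304    0.1124    0.1539    1.1380    0.1025]
  [  0.0591    0.1260    0.1333    0.1245    0.0597    0.0841    1.1591]
Total output x = L · d:
  x_0 = 1.0967·15 + 0.0447·39 + 0.1219·71 + 0.1036·38 + 0.1309·37 + 0.0910·51 + 0.0557·47 = 42.8863
  x_1 = 0.1140·15 + 1.0955·39 + 0.1352·71 + 0.1352·38 + 0.0883·37 + 0.1190·51 + 0.1063·47 = 73.4975
  x_2 = 0.0645·15 + 0.1494·39 + 1.1159·71 + 0.0600·38 + 0.0846·37 + 0.0586·51 + 0.1226·47 = 100.1776
  x_3 = 0.1285·15 + 0.0509·39 + 0.1177·71 + 1.0890·38 + 0.1062·37 + 0.1338·51 + 0.0793·47 = 68.1292
  x_4 = 0.1044·15 + 0.0557·39 + 0.0721·71 + 0.0762·38 + 1.1006·37 + 0.1303·51 + 0.0852·47 = 63.1277
  x_5 = 0.1011·15 + 0.1610·39 + 0.1304·71 + 0.1124·38 + 0.1539·37 + 1.1380·51 + 0.1025·47 = 89.8808
  x_6 = 0.0591·15 + 0.1260·39 + 0.1333·71 + 0.1245·38 + 0.0597·37 + 0.0841·51 + 1.1591·47 = 80.9661
Output multipliers (column sums of L):
  Chemicals: 1.6684
  Agriculture: 1.6831
  Construction: 1.8264
  Finance: 1.7009
  Energy: 1.7240
  Healthcare: 1.7548
  Mining: 1.7106

Construction (1.8264)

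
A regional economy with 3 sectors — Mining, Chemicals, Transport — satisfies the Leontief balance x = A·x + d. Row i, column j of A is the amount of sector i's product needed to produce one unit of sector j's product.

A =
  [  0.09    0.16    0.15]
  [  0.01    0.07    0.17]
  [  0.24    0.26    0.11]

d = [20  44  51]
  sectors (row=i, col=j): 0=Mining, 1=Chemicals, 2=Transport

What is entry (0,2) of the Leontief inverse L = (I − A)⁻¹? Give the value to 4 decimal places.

L[0,2] = 0.2484

Form M = I − A:
  [  0.91   -0.16   -0.15]
  [ -0.01    0.93   -0.17]
  [ -0.24   -0.26    0.89]
Leontief inverse L = M⁻¹:
  [  1.1674    0.2703    0.2484]
  [  0.0741    1.1531    0.2327]
  [  0.3364    0.4097    1.2586]
Total output x = L · d:
  x_0 = 1.1674·20 + 0.2703·44 + 0.2484·51 = 47.9068
  x_1 = 0.0741·20 + 1.1531·44 + 0.2327·51 = 64.0855
  x_2 = 0.3364·20 + 0.4097·44 + 1.2586·51 = 88.9437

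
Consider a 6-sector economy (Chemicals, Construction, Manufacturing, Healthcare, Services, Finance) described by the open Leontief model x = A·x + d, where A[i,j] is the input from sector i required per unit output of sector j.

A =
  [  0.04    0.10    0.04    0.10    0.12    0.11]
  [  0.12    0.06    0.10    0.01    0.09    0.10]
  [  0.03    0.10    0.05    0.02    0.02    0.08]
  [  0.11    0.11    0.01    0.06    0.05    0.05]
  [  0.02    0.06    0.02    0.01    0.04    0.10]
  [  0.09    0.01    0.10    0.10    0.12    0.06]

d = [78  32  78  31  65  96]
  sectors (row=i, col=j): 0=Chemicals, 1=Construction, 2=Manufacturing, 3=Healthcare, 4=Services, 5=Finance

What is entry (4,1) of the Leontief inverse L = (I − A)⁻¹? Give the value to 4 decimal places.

Form M = I − A:
  [  0.96   -0.10   -0.04   -0.10   -0.12   -0.11]
  [ -0.12    0.94   -0.10   -0.01   -0.09   -0.10]
  [ -0.03   -0.10    0.95   -0.02   -0.02   -0.08]
  [ -0.11   -0.11   -0.01    0.94   -0.05   -0.05]
  [ -0.02   -0.06   -0.02   -0.01    0.96   -0.10]
  [ -0.09   -0.01   -0.10   -0.10   -0.12    0.94]
Leontief inverse L = M⁻¹:
  [  1.1009    0.1566    0.0872    0.1417    0.1840    0.1800]
  [  0.1691    1.1151    0.1462    0.0527    0.1527    0.1699]
  [  0.0686    0.1332    1.0843    0.0456    0.0615    0.1234]
  [  0.1594    0.1584    0.0487    1.0963    0.1065    0.1093]
  [  0.0510    0.0845    0.0483    0.0332    1.0756    0.1353]
  [  0.1380    0.0687    0.1366    0.1398    0.1744    1.1249]
Total output x = L · d:
  x_0 = 1.1009·78 + 0.1566·32 + 0.0872·78 + 0.1417·31 + 0.1840·65 + 0.1800·96 = 131.3200
  x_1 = 0.1691·78 + 1.1151·32 + 0.1462·78 + 0.0527·31 + 0.1527·65 + 0.1699·96 = 88.1400
  x_2 = 0.0686·78 + 0.1332·32 + 1.0843·78 + 0.0456·31 + 0.0615·65 + 0.1234·96 = 111.4497
  x_3 = 0.1594·78 + 0.1584·32 + 0.0487·78 + 1.0963·31 + 0.1065·65 + 0.1093·96 = 72.6996
  x_4 = 0.0510·78 + 0.0845·32 + 0.0483·78 + 0.0332·31 + 1.0756·65 + 0.1353·96 = 94.3734
  x_5 = 0.1380·78 + 0.0687·32 + 0.1366·78 + 0.1398·31 + 0.1744·65 + 1.1249·96 = 147.2765

L[4,1] = 0.0845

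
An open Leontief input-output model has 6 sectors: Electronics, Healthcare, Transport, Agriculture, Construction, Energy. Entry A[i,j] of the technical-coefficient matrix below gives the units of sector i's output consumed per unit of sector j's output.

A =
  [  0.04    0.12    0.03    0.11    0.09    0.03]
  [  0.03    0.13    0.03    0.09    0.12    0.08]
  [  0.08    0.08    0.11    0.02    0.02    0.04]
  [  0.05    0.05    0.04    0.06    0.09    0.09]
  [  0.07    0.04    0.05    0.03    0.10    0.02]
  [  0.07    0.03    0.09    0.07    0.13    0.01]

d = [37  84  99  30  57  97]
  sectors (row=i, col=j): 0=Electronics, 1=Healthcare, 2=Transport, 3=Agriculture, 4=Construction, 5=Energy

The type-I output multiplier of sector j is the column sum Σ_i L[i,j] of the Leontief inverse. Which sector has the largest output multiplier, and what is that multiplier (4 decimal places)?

Construction (1.9030)

Form M = I − A:
  [  0.96   -0.12   -0.03   -0.11   -0.09   -0.03]
  [ -0.03    0.87   -0.03   -0.09   -0.12   -0.08]
  [ -0.08   -0.08    0.89   -0.02   -0.02   -0.04]
  [ -0.05   -0.05   -0.04    0.94   -0.09   -0.09]
  [ -0.07   -0.04   -0.05   -0.03    0.90   -0.02]
  [ -0.07   -0.03   -0.09   -0.07   -0.13    0.99]
Leontief inverse L = M⁻¹:
  [  1.0768    0.1728    0.0646    0.1539    0.1571    0.0664]
  [  0.0733    1.1873    0.0718    0.1389    0.1981    0.1177]
  [  0.1124    0.1295    1.1450    0.0571    0.0693    0.0667]
  [  0.0857    0.0927    0.0755    1.0977    0.1491    0.1159]
  [  0.0985    0.0782    0.0771    0.0603    1.1451    0.0410]
  [  0.1076    0.0768    0.1263    0.1058    0.1843    1.0380]
Total output x = L · d:
  x_0 = 1.0768·37 + 0.1728·84 + 0.0646·99 + 0.1539·30 + 0.1571·57 + 0.0664·97 = 80.7595
  x_1 = 0.0733·37 + 1.1873·84 + 0.0718·99 + 0.1389·30 + 0.1981·57 + 0.1177·97 = 136.4263
  x_2 = 0.1124·37 + 0.1295·84 + 1.1450·99 + 0.0571·30 + 0.0693·57 + 0.0667·97 = 140.5249
  x_3 = 0.0857·37 + 0.0927·84 + 0.0755·99 + 1.0977·30 + 0.1491·57 + 0.1159·97 = 71.1053
  x_4 = 0.0985·37 + 0.0782·84 + 0.0771·99 + 0.0603·30 + 1.1451·57 + 0.0410·97 = 88.9063
  x_5 = 0.1076·37 + 0.0768·84 + 0.1263·99 + 0.1058·30 + 0.1843·57 + 1.0380·97 = 137.3014
Output multipliers (column sums of L):
  Electronics: 1.5542
  Healthcare: 1.7374
  Transport: 1.5602
  Agriculture: 1.6136
  Construction: 1.9030
  Energy: 1.4458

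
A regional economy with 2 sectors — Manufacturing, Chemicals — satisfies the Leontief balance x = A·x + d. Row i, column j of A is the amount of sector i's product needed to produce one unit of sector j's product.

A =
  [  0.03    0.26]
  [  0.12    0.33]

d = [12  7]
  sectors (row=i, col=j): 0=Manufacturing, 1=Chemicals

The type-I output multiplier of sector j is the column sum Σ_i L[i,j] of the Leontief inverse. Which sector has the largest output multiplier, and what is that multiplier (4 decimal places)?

Form M = I − A:
  [  0.97   -0.26]
  [ -0.12    0.67]
Leontief inverse L = M⁻¹:
  [  1.0829    0.4202]
  [  0.1940    1.5678]
Total output x = L · d:
  x_0 = 1.0829·12 + 0.4202·7 = 15.9366
  x_1 = 0.1940·12 + 1.5678·7 = 13.3021
Output multipliers (column sums of L):
  Manufacturing: 1.2769
  Chemicals: 1.9880

Chemicals (1.9880)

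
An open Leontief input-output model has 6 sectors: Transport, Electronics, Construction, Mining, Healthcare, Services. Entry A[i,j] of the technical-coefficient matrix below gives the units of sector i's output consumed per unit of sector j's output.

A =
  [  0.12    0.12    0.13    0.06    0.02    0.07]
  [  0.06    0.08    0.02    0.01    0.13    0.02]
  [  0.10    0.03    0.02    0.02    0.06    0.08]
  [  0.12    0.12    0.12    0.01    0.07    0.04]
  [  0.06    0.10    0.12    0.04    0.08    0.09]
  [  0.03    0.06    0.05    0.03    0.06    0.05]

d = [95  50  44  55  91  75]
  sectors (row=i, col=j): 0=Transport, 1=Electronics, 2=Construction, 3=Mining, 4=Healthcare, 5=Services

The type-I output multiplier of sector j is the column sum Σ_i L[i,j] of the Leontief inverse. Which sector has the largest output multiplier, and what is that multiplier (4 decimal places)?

Electronics (1.8361)

Form M = I − A:
  [  0.88   -0.12   -0.13   -0.06   -0.02   -0.07]
  [ -0.06    0.92   -0.02   -0.01   -0.13   -0.02]
  [ -0.10   -0.03    0.98   -0.02   -0.06   -0.08]
  [ -0.12   -0.12   -0.12    0.99   -0.07   -0.04]
  [ -0.06   -0.10   -0.12   -0.04    0.92   -0.09]
  [ -0.03   -0.06   -0.05   -0.03   -0.06    0.95]
Leontief inverse L = M⁻¹:
  [  1.1916    0.1889    0.1880    0.0847    0.0791    0.1187]
  [  0.1014    1.1280    0.0636    0.0274    0.1713    0.0540]
  [  0.1412    0.0754    1.0624    0.0379    0.0932    0.1119]
  [  0.1851    0.1842    0.1749    1.0345    0.1259    0.0877]
  [  0.1216    0.1623    0.1734    0.0626    1.1376    0.1374]
  [  0.0650    0.0972    0.0823    0.0430    0.0940    1.0771]
Total output x = L · d:
  x_0 = 1.1916·95 + 0.1889·50 + 0.1880·44 + 0.0847·55 + 0.0791·91 + 0.1187·75 = 151.6757
  x_1 = 0.1014·95 + 1.1280·50 + 0.0636·44 + 0.0274·55 + 0.1713·91 + 0.0540·75 = 89.9703
  x_2 = 0.1412·95 + 0.0754·50 + 1.0624·44 + 0.0379·55 + 0.0932·91 + 0.1119·75 = 82.8958
  x_3 = 0.1851·95 + 0.1842·50 + 0.1749·44 + 1.0345·55 + 0.1259·91 + 0.0877·75 = 109.4130
  x_4 = 0.1216·95 + 0.1623·50 + 0.1734·44 + 0.0626·55 + 1.1376·91 + 0.1374·75 = 144.5594
  x_5 = 0.0650·95 + 0.0972·50 + 0.0823·44 + 0.0430·55 + 0.0940·91 + 1.0771·75 = 106.3676
Output multipliers (column sums of L):
  Transport: 1.8058
  Electronics: 1.8361
  Construction: 1.7447
  Mining: 1.2901
  Healthcare: 1.7011
  Services: 1.5867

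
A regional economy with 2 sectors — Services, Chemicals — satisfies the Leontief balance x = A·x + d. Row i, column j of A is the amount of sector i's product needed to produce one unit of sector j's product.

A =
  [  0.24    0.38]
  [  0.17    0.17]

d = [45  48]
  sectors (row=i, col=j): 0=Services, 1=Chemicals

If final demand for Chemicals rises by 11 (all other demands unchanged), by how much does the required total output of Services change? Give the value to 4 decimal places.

Form M = I − A:
  [  0.76   -0.38]
  [ -0.17    0.83]
Leontief inverse L = M⁻¹:
  [  1.4659    0.6711]
  [  0.3002    1.3423]
Total output x = L · d:
  x_0 = 1.4659·45 + 0.6711·48 = 98.1809
  x_1 = 0.3002·45 + 1.3423·48 = 77.9407
Δx_0 = L[0,1] · Δd_1 = 0.6711 · 11 = 7.3826

7.3826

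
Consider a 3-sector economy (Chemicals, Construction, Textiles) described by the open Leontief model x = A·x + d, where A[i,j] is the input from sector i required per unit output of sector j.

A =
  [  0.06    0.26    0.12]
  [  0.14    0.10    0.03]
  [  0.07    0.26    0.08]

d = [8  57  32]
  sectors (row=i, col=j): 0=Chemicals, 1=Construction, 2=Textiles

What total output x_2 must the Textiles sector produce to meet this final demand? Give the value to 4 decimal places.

Form M = I − A:
  [  0.94   -0.26   -0.12]
  [ -0.14    0.90   -0.03]
  [ -0.07   -0.26    0.92]
Leontief inverse L = M⁻¹:
  [  1.1313    0.3730    0.1597]
  [  0.1805    1.1812    0.0621]
  [  0.1371    0.3622    1.1166]
Total output x = L · d:
  x_0 = 1.1313·8 + 0.3730·57 + 0.1597·32 = 35.4194
  x_1 = 0.1805·8 + 1.1812·57 + 0.0621·32 = 70.7588
  x_2 = 0.1371·8 + 0.3622·57 + 1.1166·32 = 57.4746

57.4746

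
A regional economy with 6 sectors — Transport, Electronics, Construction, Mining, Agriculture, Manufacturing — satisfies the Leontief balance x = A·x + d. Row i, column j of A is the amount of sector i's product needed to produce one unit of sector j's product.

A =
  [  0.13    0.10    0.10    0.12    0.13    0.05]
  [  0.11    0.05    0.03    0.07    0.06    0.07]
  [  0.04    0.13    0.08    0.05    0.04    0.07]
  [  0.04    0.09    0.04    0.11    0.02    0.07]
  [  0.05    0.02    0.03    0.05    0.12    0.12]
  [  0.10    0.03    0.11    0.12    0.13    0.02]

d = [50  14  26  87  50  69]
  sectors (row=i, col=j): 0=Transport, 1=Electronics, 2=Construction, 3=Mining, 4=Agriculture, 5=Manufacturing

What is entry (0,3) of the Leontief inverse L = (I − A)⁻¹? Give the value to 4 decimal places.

Form M = I − A:
  [  0.87   -0.10   -0.10   -0.12   -0.13   -0.05]
  [ -0.11    0.95   -0.03   -0.07   -0.06   -0.07]
  [ -0.04   -0.13    0.92   -0.05   -0.04   -0.07]
  [ -0.04   -0.09   -0.04    0.89   -0.02   -0.07]
  [ -0.05   -0.02   -0.03   -0.05    0.88   -0.12]
  [ -0.10   -0.03   -0.11   -0.12   -0.13    0.98]
Leontief inverse L = M⁻¹:
  [  1.2181    0.1811    0.1707    0.2182    0.2243    0.1303]
  [  0.1697    1.1005    0.0784    0.1367    0.1242    0.1178]
  [  0.0991    0.1809    1.1259    0.1123    0.0982    0.1184]
  [  0.0917    0.1366    0.0810    1.1703    0.0697    0.1124]
  [  0.1042    0.0625    0.0771    0.1127    1.1870    0.1687]
  [  0.1657    0.0975    0.1663    0.1973    0.2037    1.0867]
Total output x = L · d:
  x_0 = 1.2181·50 + 0.1811·14 + 0.1707·26 + 0.2182·87 + 0.2243·50 + 0.1303·69 = 107.0684
  x_1 = 0.1697·50 + 1.1005·14 + 0.0784·26 + 0.1367·87 + 0.1242·50 + 0.1178·69 = 52.1662
  x_2 = 0.0991·50 + 0.1809·14 + 1.1259·26 + 0.1123·87 + 0.0982·50 + 0.1184·69 = 59.6143
  x_3 = 0.0917·50 + 0.1366·14 + 0.0810·26 + 1.1703·87 + 0.0697·50 + 0.1124·69 = 121.6651
  x_4 = 0.1042·50 + 0.0625·14 + 0.0771·26 + 0.1127·87 + 1.1870·50 + 0.1687·69 = 88.8930
  x_5 = 0.1657·50 + 0.0975·14 + 0.1663·26 + 0.1973·87 + 0.2037·50 + 1.0867·69 = 116.3115

L[0,3] = 0.2182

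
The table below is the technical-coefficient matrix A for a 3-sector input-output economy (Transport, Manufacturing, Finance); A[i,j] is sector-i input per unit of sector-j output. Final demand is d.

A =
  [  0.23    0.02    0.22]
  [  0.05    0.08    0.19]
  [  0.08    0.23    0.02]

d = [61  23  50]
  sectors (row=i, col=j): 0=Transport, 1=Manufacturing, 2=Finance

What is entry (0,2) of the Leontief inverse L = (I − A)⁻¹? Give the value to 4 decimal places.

Form M = I − A:
  [  0.77   -0.02   -0.22]
  [ -0.05    0.92   -0.19]
  [ -0.08   -0.23    0.98]
Leontief inverse L = M⁻¹:
  [  1.3393    0.1096    0.3219]
  [  0.1002    1.1505    0.2456]
  [  0.1328    0.2790    1.1043]
Total output x = L · d:
  x_0 = 1.3393·61 + 0.1096·23 + 0.3219·50 = 100.3103
  x_1 = 0.1002·61 + 1.1505·23 + 0.2456·50 = 44.8536
  x_2 = 0.1328·61 + 0.2790·23 + 1.1043·50 = 69.7359

L[0,2] = 0.3219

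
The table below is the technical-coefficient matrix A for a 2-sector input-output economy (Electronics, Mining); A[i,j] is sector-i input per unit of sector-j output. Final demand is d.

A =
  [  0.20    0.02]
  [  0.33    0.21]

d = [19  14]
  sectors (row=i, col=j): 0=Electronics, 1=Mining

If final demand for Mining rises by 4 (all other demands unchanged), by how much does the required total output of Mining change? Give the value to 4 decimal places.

Form M = I − A:
  [  0.80   -0.02]
  [ -0.33    0.79]
Leontief inverse L = M⁻¹:
  [  1.2632    0.0320]
  [  0.5277    1.2792]
Total output x = L · d:
  x_0 = 1.2632·19 + 0.0320·14 = 24.4484
  x_1 = 0.5277·19 + 1.2792·14 = 27.9341
Δx_1 = L[1,1] · Δd_1 = 1.2792 · 4 = 5.1167

5.1167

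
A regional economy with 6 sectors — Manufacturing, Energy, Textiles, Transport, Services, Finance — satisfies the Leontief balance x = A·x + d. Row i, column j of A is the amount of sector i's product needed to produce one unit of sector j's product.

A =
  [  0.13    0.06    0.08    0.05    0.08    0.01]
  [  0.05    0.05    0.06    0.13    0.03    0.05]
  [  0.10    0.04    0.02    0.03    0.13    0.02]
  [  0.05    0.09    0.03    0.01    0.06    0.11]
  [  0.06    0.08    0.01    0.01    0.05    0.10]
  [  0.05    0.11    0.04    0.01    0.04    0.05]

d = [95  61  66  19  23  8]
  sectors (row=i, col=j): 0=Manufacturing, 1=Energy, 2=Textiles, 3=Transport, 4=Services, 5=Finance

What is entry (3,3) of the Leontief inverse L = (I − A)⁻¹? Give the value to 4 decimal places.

Form M = I − A:
  [  0.87   -0.06   -0.08   -0.05   -0.08   -0.01]
  [ -0.05    0.95   -0.06   -0.13   -0.03   -0.05]
  [ -0.10   -0.04    0.98   -0.03   -0.13   -0.02]
  [ -0.05   -0.09   -0.03    0.99   -0.06   -0.11]
  [ -0.06   -0.08   -0.01   -0.01    0.95   -0.10]
  [ -0.05   -0.11   -0.04   -0.01   -0.04    0.95]
Leontief inverse L = M⁻¹:
  [  1.1832    0.1021    0.1082    0.0781    0.1244    0.0422]
  [  0.0905    1.0917    0.0830    0.1520    0.0666    0.0848]
  [  0.1412    0.0771    1.0419    0.0510    0.1623    0.0505]
  [  0.0872    0.1294    0.0533    1.0354    0.0899    0.1382]
  [  0.0935    0.1154    0.0318    0.0330    1.0758    0.1248]
  [  0.0836    0.1412    0.0611    0.0361    0.0673    1.0735]
Total output x = L · d:
  x_0 = 1.1832·95 + 0.1021·61 + 0.1082·66 + 0.0781·19 + 0.1244·23 + 0.0422·8 = 130.4576
  x_1 = 0.0905·95 + 1.0917·61 + 0.0830·66 + 0.1520·19 + 0.0666·23 + 0.0848·8 = 85.7637
  x_2 = 0.1412·95 + 0.0771·61 + 1.0419·66 + 0.0510·19 + 0.1623·23 + 0.0505·8 = 91.9920
  x_3 = 0.0872·95 + 0.1294·61 + 0.0533·66 + 1.0354·19 + 0.0899·23 + 0.1382·8 = 42.5454
  x_4 = 0.0935·95 + 0.1154·61 + 0.0318·66 + 0.0330·19 + 1.0758·23 + 0.1248·8 = 44.3945
  x_5 = 0.0836·95 + 0.1412·61 + 0.0611·66 + 0.0361·19 + 0.0673·23 + 1.0735·8 = 31.4082

L[3,3] = 1.0354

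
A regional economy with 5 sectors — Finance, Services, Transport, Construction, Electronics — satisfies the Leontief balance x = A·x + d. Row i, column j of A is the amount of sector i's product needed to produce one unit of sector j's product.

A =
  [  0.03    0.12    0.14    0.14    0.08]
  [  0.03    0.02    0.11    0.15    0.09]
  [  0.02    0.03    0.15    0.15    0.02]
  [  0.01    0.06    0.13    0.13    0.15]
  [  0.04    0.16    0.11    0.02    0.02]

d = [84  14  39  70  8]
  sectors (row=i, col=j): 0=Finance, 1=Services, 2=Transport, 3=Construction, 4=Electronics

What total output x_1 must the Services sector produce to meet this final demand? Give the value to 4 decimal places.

43.7156

Form M = I − A:
  [  0.97   -0.12   -0.14   -0.14   -0.08]
  [ -0.03    0.98   -0.11   -0.15   -0.09]
  [ -0.02   -0.03    0.85   -0.15   -0.02]
  [ -0.01   -0.06   -0.13    0.87   -0.15]
  [ -0.04   -0.16   -0.11   -0.02    0.98]
Leontief inverse L = M⁻¹:
  [  1.0500    0.1749    0.2519    0.2459    0.1446]
  [  0.0453    1.0691    0.1991    0.2292    0.1410]
  [  0.0328    0.0673    1.2350    0.2314    0.0695]
  [  0.0295    0.1189    0.2333    1.2196    0.2048]
  [  0.0545    0.1917    0.1862    0.0983    1.0613]
Total output x = L · d:
  x_0 = 1.0500·84 + 0.1749·14 + 0.2519·39 + 0.2459·70 + 0.1446·8 = 118.8442
  x_1 = 0.0453·84 + 1.0691·14 + 0.1991·39 + 0.2292·70 + 0.1410·8 = 43.7156
  x_2 = 0.0328·84 + 0.0673·14 + 1.2350·39 + 0.2314·70 + 0.0695·8 = 68.6160
  x_3 = 0.0295·84 + 0.1189·14 + 0.2333·39 + 1.2196·70 + 0.2048·8 = 100.2486
  x_4 = 0.0545·84 + 0.1917·14 + 0.1862·39 + 0.0983·70 + 1.0613·8 = 29.8990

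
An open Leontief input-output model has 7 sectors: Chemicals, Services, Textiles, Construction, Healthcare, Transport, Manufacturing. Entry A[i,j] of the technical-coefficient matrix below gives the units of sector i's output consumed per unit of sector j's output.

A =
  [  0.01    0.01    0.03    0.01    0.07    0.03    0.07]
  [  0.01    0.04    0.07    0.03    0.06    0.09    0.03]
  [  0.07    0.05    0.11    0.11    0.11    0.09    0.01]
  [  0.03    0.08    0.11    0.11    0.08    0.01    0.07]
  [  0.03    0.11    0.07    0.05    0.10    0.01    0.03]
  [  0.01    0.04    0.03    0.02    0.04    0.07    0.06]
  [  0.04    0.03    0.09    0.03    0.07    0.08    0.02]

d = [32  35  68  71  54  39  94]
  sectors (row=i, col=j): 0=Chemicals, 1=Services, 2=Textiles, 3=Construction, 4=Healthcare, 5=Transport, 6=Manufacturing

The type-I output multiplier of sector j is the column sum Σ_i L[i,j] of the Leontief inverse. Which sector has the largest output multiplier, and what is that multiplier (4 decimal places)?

Healthcare (1.8764)

Form M = I − A:
  [  0.99   -0.01   -0.03   -0.01   -0.07   -0.03   -0.07]
  [ -0.01    0.96   -0.07   -0.03   -0.06   -0.09   -0.03]
  [ -0.07   -0.05    0.89   -0.11   -0.11   -0.09   -0.01]
  [ -0.03   -0.08   -0.11    0.89   -0.08   -0.01   -0.07]
  [ -0.03   -0.11   -0.07   -0.05    0.90   -0.01   -0.03]
  [ -0.01   -0.04   -0.03   -0.02   -0.04    0.93   -0.06]
  [ -0.04   -0.03   -0.09   -0.03   -0.07   -0.08    0.98]
Leontief inverse L = M⁻¹:
  [  1.0223    0.0323    0.0586    0.0294    0.1001    0.0503    0.0829]
  [  0.0267    1.0709    0.1098    0.0601    0.1016    0.1212    0.0506]
  [  0.0983    0.1044    1.1794    0.1653    0.1832    0.1353    0.0480]
  [  0.0584    0.1294    0.1798    1.1638    0.1489    0.0546    0.1010]
  [  0.0505    0.1501    0.1222    0.0884    1.1541    0.0460    0.0539]
  [  0.0225    0.0631    0.0611    0.0412    0.0717    1.0958    0.0764]
  [  0.0588    0.0635    0.1333    0.0635    0.1169    0.1126    1.0429]
Total output x = L · d:
  x_0 = 1.0223·32 + 0.0323·35 + 0.0586·68 + 0.0294·71 + 0.1001·54 + 0.0503·39 + 0.0829·94 = 55.0701
  x_1 = 0.0267·32 + 1.0709·35 + 0.1098·68 + 0.0601·71 + 0.1016·54 + 0.1212·39 + 0.0506·94 = 65.0411
  x_2 = 0.0983·32 + 0.1044·35 + 1.1794·68 + 0.1653·71 + 0.1832·54 + 0.1353·39 + 0.0480·94 = 118.4090
  x_3 = 0.0584·32 + 0.1294·35 + 0.1798·68 + 1.1638·71 + 0.1489·54 + 0.0546·39 + 0.1010·94 = 120.9194
  x_4 = 0.0505·32 + 0.1501·35 + 0.1222·68 + 0.0884·71 + 1.1541·54 + 0.0460·39 + 0.0539·94 = 90.6352
  x_5 = 0.0225·32 + 0.0631·35 + 0.0611·68 + 0.0412·71 + 0.0717·54 + 1.0958·39 + 0.0764·94 = 63.7993
  x_6 = 0.0588·32 + 0.0635·35 + 0.1333·68 + 0.0635·71 + 0.1169·54 + 0.1126·39 + 1.0429·94 = 126.4151
Output multipliers (column sums of L):
  Chemicals: 1.3376
  Services: 1.6138
  Textiles: 1.8441
  Construction: 1.6117
  Healthcare: 1.8764
  Transport: 1.6158
  Manufacturing: 1.4557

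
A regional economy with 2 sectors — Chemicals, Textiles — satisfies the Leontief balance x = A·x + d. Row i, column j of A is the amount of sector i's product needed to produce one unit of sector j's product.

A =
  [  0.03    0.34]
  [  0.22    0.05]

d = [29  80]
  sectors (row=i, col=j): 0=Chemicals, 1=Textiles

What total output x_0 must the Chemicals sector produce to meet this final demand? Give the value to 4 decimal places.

Form M = I − A:
  [  0.97   -0.34]
  [ -0.22    0.95]
Leontief inverse L = M⁻¹:
  [  1.1220    0.4016]
  [  0.2598    1.1456]
Total output x = L · d:
  x_0 = 1.1220·29 + 0.4016·80 = 64.6628
  x_1 = 0.2598·29 + 1.1456·80 = 99.1851

64.6628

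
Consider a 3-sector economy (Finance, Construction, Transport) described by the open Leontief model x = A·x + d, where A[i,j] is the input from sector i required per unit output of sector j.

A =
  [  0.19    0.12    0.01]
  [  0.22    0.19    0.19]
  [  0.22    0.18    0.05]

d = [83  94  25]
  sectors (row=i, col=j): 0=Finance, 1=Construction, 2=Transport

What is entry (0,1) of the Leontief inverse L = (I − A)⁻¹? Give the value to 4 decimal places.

L[0,1] = 0.2056

Form M = I − A:
  [  0.81   -0.12   -0.01]
  [ -0.22    0.81   -0.19]
  [ -0.22   -0.18    0.95]
Leontief inverse L = M⁻¹:
  [  1.3053    0.2056    0.0549]
  [  0.4452    1.3621    0.2771]
  [  0.3866    0.3057    1.1178]
Total output x = L · d:
  x_0 = 1.3053·83 + 0.2056·94 + 0.0549·25 = 129.0345
  x_1 = 0.4452·83 + 1.3621·94 + 0.2771·25 = 171.9188
  x_2 = 0.3866·83 + 0.3057·94 + 1.1178·25 = 88.7715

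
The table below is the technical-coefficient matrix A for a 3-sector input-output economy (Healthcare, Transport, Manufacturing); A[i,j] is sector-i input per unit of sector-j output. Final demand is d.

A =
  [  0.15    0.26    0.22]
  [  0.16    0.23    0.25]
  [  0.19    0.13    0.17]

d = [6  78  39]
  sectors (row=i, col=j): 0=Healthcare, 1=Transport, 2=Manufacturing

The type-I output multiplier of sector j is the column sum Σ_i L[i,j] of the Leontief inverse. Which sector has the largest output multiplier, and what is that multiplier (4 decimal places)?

Manufacturing (2.5349)

Form M = I − A:
  [  0.85   -0.26   -0.22]
  [ -0.16    0.77   -0.25]
  [ -0.19   -0.13    0.83]
Leontief inverse L = M⁻¹:
  [  1.4043    0.5658    0.5426]
  [  0.4174    1.5364    0.5734]
  [  0.3868    0.3702    1.4188]
Total output x = L · d:
  x_0 = 1.4043·6 + 0.5658·78 + 0.5426·39 = 73.7190
  x_1 = 0.4174·6 + 1.5364·78 + 0.5734·39 = 144.7107
  x_2 = 0.3868·6 + 0.3702·78 + 1.4188·39 = 86.5289
Output multipliers (column sums of L):
  Healthcare: 2.2085
  Transport: 2.4724
  Manufacturing: 2.5349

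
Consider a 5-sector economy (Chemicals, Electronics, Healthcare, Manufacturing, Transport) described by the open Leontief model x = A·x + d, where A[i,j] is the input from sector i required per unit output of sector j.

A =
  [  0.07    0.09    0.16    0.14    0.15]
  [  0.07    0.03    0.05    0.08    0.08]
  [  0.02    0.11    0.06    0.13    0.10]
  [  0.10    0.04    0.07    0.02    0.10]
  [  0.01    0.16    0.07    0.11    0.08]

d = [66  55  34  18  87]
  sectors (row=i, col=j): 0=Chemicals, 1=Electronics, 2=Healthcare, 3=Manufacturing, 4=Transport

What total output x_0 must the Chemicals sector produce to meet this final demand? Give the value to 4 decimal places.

Form M = I − A:
  [  0.93   -0.09   -0.16   -0.14   -0.15]
  [ -0.07    0.97   -0.05   -0.08   -0.08]
  [ -0.02   -0.11    0.94   -0.13   -0.10]
  [ -0.10   -0.04   -0.07    0.98   -0.10]
  [ -0.01   -0.16   -0.07   -0.11    0.92]
Leontief inverse L = M⁻¹:
  [  1.1220    0.1819    0.2367    0.2346    0.2500]
  [  0.0985    1.0782    0.0938    0.1296    0.1341]
  [  0.0583    0.1661    1.1088    0.1875    0.1648]
  [  0.1277    0.0962    0.1192    1.0802    0.1596]
  [  0.0490    0.2136    0.1175    0.1685    1.1446]
Total output x = L · d:
  x_0 = 1.1220·66 + 0.1819·55 + 0.2367·34 + 0.2346·18 + 0.2500·87 = 118.0699
  x_1 = 0.0985·66 + 1.0782·55 + 0.0938·34 + 0.1296·18 + 0.1341·87 = 82.9896
  x_2 = 0.0583·66 + 0.1661·55 + 1.1088·34 + 0.1875·18 + 0.1648·87 = 68.3959
  x_3 = 0.1277·66 + 0.0962·55 + 0.1192·34 + 1.0802·18 + 0.1596·87 = 51.0957
  x_4 = 0.0490·66 + 0.2136·55 + 0.1175·34 + 0.1685·18 + 1.1446·87 = 121.5949

118.0699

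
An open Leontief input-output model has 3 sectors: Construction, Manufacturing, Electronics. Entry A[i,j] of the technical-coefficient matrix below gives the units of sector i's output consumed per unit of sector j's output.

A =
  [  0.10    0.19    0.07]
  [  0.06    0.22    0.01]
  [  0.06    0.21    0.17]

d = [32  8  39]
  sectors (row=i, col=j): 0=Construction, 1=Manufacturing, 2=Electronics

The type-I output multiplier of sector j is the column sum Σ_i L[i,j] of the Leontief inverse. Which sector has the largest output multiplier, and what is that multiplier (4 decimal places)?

Form M = I − A:
  [  0.90   -0.19   -0.07]
  [ -0.06    0.78   -0.01]
  [ -0.06   -0.21    0.83]
Leontief inverse L = M⁻¹:
  [  1.1380    0.3040    0.0996]
  [  0.0889    1.3100    0.0233]
  [  0.1048    0.3534    1.2179]
Total output x = L · d:
  x_0 = 1.1380·32 + 0.3040·8 + 0.0996·39 = 42.7350
  x_1 = 0.0889·32 + 1.3100·8 + 0.0233·39 = 14.2319
  x_2 = 0.1048·32 + 0.3534·8 + 1.2179·39 = 53.6781
Output multipliers (column sums of L):
  Construction: 1.3317
  Manufacturing: 1.9674
  Electronics: 1.3408

Manufacturing (1.9674)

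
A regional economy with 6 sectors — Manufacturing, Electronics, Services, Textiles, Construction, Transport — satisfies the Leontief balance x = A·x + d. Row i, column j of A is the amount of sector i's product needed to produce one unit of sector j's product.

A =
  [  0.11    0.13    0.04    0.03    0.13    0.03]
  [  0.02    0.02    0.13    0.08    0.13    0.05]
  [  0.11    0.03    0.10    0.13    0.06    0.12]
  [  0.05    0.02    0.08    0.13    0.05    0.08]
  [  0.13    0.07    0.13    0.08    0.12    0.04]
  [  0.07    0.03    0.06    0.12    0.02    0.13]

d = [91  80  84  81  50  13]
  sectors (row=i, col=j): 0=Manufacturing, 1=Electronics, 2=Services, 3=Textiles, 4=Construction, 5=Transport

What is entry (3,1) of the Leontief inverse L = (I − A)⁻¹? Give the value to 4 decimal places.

Form M = I − A:
  [  0.89   -0.13   -0.04   -0.03   -0.13   -0.03]
  [ -0.02    0.98   -0.13   -0.08   -0.13   -0.05]
  [ -0.11   -0.03    0.90   -0.13   -0.06   -0.12]
  [ -0.05   -0.02   -0.08    0.87   -0.05   -0.08]
  [ -0.13   -0.07   -0.13   -0.08    0.88   -0.04]
  [ -0.07   -0.03   -0.06   -0.12   -0.02    0.87]
Leontief inverse L = M⁻¹:
  [  1.1885    0.1821    0.1264    0.1091    0.2193    0.0890]
  [  0.0970    1.0608    0.2087    0.1664    0.1974    0.1175]
  [  0.1981    0.0836    1.1865    0.2327    0.1403    0.2031]
  [  0.1142    0.0564    0.1458    1.2100    0.1071    0.1435]
  [  0.2290    0.1318    0.2295    0.1829    1.2184    0.1200]
  [  0.1336    0.0678    0.1246    0.2017    0.0769    1.1972]
Total output x = L · d:
  x_0 = 1.1885·91 + 0.1821·80 + 0.1264·84 + 0.1091·81 + 0.2193·50 + 0.0890·13 = 154.3012
  x_1 = 0.0970·91 + 1.0608·80 + 0.2087·84 + 0.1664·81 + 0.1974·50 + 0.1175·13 = 136.0979
  x_2 = 0.1981·91 + 0.0836·80 + 1.1865·84 + 0.2327·81 + 0.1403·50 + 0.2031·13 = 152.8869
  x_3 = 0.1142·91 + 0.0564·80 + 0.1458·84 + 1.2100·81 + 0.1071·50 + 0.1435·13 = 132.3787
  x_4 = 0.2290·91 + 0.1318·80 + 0.2295·84 + 0.1829·81 + 1.2184·50 + 0.1200·13 = 127.9584
  x_5 = 0.1336·91 + 0.0678·80 + 0.1246·84 + 0.2017·81 + 0.0769·50 + 1.1972·13 = 63.7952

L[3,1] = 0.0564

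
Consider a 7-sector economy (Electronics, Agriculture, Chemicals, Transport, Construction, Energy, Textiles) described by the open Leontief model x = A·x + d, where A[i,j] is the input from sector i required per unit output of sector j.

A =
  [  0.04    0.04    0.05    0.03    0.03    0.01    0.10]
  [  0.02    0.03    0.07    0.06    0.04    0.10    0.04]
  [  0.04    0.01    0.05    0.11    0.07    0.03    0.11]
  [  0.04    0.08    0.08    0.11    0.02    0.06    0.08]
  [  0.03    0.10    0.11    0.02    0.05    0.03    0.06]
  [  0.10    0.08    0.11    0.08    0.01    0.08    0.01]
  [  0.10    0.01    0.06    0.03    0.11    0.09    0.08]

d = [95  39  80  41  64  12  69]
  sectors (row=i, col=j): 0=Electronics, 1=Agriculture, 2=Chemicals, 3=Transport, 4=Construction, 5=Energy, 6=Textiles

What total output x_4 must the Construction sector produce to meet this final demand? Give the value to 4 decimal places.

104.4435

Form M = I − A:
  [  0.96   -0.04   -0.05   -0.03   -0.03   -0.01   -0.10]
  [ -0.02    0.97   -0.07   -0.06   -0.04   -0.10   -0.04]
  [ -0.04   -0.01    0.95   -0.11   -0.07   -0.03   -0.11]
  [ -0.04   -0.08   -0.08    0.89   -0.02   -0.06   -0.08]
  [ -0.03   -0.10   -0.11   -0.02    0.95   -0.03   -0.06]
  [ -0.10   -0.08   -0.11   -0.08   -0.01    0.92   -0.01]
  [ -0.10   -0.01   -0.06   -0.03   -0.11   -0.09    0.92]
Leontief inverse L = M⁻¹:
  [  1.0696    0.0610    0.0864    0.0605    0.0605    0.0406    0.1389]
  [  0.0564    1.0623    0.1190    0.1048    0.0684    0.1370    0.0816]
  [  0.0816    0.0466    1.1049    0.1569    0.1091    0.0719    0.1645]
  [  0.0846    0.1178    0.1398    1.1675    0.0596    0.1098    0.1376]
  [  0.0646    0.1286    0.1592    0.0649    1.0865    0.0702    0.1089]
  [  0.1406    0.1168    0.1671    0.1375    0.0442    1.1236    0.0674]
  [  0.1464    0.0519    0.1227    0.0772    0.1506    0.1325    1.1378]
Total output x = L · d:
  x_0 = 1.0696·95 + 0.0610·39 + 0.0864·80 + 0.0605·41 + 0.0605·64 + 0.0406·12 + 0.1389·69 = 127.3289
  x_1 = 0.0564·95 + 1.0623·39 + 0.1190·80 + 0.1048·41 + 0.0684·64 + 0.1370·12 + 0.0816·69 = 72.2548
  x_2 = 0.0816·95 + 0.0466·39 + 1.1049·80 + 0.1569·41 + 0.1091·64 + 0.0719·12 + 0.1645·69 = 123.5876
  x_3 = 0.0846·95 + 0.1178·39 + 0.1398·80 + 1.1675·41 + 0.0596·64 + 0.1098·12 + 0.1376·69 = 86.3076
  x_4 = 0.0646·95 + 0.1286·39 + 0.1592·80 + 0.0649·41 + 1.0865·64 + 0.0702·12 + 0.1089·69 = 104.4435
  x_5 = 0.1406·95 + 0.1168·39 + 0.1671·80 + 0.1375·41 + 0.0442·64 + 1.1236·12 + 0.0674·69 = 57.8733
  x_6 = 0.1464·95 + 0.0519·39 + 0.1227·80 + 0.0772·41 + 0.1506·64 + 0.1325·12 + 1.1378·69 = 118.6492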